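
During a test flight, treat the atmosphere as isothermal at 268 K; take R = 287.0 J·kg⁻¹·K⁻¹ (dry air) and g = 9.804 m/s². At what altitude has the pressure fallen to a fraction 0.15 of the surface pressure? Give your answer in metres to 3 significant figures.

Scale height: H = RT/g = 287.0 × 268 / 9.804 = 7845.4 m.
Set P/P₀ = exp(−z/H) = 0.15, so z = −H ln(0.15).
−ln(0.15) = 1.8971; z = 7845.4 × 1.8971 = 14884 m.

z ≈ 14900 m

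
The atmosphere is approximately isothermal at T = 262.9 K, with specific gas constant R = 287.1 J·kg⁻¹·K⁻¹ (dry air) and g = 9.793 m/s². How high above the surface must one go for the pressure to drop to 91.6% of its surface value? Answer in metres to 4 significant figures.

z ≈ 676.2 m

Scale height: H = RT/g = 287.1 × 262.9 / 9.793 = 7707.4 m.
Set P/P₀ = exp(−z/H) = 0.916, so z = −H ln(0.916).
−ln(0.916) = 0.087739; z = 7707.4 × 0.087739 = 676.24 m.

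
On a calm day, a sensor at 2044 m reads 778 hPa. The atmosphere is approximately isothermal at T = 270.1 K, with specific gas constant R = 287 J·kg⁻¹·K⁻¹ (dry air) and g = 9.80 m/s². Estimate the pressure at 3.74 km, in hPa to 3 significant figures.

P ≈ 628 hPa

Scale height: H = RT/g = 287 × 270.1 / 9.80 = 7910.1 m.
Between two levels, P₂ = P₁ exp(−Δz/H) with Δz = z₂ − z₁.
Δz = 3740.0 − 2044.0 = 1696.0 m; Δz/H = 1696.0/7910.1 = 0.21441.
P₂ = 778 × exp(−0.21441) = 778 × 0.80702 = 627.86 hPa.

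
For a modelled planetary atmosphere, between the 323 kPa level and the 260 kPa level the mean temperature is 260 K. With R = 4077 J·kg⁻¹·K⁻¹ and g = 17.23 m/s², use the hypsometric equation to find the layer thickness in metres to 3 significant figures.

Δz ≈ 13300 m

Hypsometric equation: Δz = (R T̄/g) ln(P₁/P₂).
R T̄/g = 4077 × 260 / 17.23 = 61522 m.
ln(323/260) = ln(1.2423) = 0.21696.
Δz = 61522 × 0.21696 = 13348 m.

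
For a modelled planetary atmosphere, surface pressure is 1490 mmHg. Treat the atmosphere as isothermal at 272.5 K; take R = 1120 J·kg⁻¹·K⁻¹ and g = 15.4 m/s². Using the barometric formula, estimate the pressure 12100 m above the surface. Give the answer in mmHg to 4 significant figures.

P ≈ 809.1 mmHg

Scale height: H = RT/g = 1120 × 272.5 / 15.4 = 19818 m.
Barometric formula: P = P₀ exp(−z/H).
z/H = 12100/19818 = 0.61056; exp(−0.61056) = 0.54305.
P = 1490 × 0.54305 = 809.14 mmHg.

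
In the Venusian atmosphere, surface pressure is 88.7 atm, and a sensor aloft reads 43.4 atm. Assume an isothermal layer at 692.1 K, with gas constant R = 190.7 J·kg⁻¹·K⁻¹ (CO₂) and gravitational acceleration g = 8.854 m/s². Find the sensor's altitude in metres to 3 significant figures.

z ≈ 10700 m

Scale height: H = RT/g = 190.7 × 692.1 / 8.854 = 14907 m.
Invert the barometric formula: z = H ln(P₀/P).
P₀/P = 88.7/43.4 = 2.0438; ln(2.0438) = 0.71481.
z = 14907 × 0.71481 = 10656 m.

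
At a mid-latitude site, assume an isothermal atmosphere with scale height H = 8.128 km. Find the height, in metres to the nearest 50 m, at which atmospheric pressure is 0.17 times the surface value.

z ≈ 14400 m

Set P/P₀ = exp(−z/H) = 0.17, so z = −H ln(0.17).
−ln(0.17) = 1.7720; z = 8128.0 × 1.7720 = 14403 m.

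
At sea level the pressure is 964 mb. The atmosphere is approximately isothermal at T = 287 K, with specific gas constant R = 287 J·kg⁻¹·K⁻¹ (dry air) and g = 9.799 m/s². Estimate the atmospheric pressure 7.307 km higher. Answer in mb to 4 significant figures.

P ≈ 404.2 mb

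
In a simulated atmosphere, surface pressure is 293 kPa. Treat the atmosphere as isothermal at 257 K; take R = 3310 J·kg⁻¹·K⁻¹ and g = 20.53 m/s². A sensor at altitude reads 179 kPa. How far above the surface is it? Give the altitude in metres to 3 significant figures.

Scale height: H = RT/g = 3310 × 257 / 20.53 = 41435 m.
Invert the barometric formula: z = H ln(P₀/P).
P₀/P = 293/179 = 1.6369; ln(1.6369) = 0.49280.
z = 41435 × 0.49280 = 20419 m.

z ≈ 20400 m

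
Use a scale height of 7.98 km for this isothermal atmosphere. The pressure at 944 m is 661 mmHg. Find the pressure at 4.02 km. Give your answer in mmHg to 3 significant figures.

Between two levels, P₂ = P₁ exp(−Δz/H) with Δz = z₂ − z₁.
Δz = 4020.0 − 944.00 = 3076.0 m; Δz/H = 3076.0/7980.0 = 0.38546.
P₂ = 661 × exp(−0.38546) = 661 × 0.68014 = 449.57 mmHg.

P ≈ 450 mmHg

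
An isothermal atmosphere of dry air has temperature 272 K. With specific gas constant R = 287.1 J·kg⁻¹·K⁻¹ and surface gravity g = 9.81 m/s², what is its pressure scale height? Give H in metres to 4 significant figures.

H ≈ 7960 m

The scale height of an isothermal atmosphere is H = RT/g.
H = 287.1 × 272 / 9.81 = 78091/9.81 = 7960.3 m.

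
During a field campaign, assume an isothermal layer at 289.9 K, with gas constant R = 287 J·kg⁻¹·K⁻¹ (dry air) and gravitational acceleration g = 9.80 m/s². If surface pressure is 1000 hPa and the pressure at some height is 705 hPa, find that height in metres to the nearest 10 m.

Scale height: H = RT/g = 287 × 289.9 / 9.80 = 8489.9 m.
Invert the barometric formula: z = H ln(P₀/P).
P₀/P = 1000/705 = 1.4184; ln(1.4184) = 0.34953.
z = 8489.9 × 0.34953 = 2967.5 m.

z ≈ 2970 m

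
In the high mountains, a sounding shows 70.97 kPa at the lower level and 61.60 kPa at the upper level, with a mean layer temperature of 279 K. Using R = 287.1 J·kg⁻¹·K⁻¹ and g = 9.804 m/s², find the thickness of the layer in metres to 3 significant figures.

Δz ≈ 1160 m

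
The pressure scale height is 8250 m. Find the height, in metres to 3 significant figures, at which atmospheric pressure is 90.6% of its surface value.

z ≈ 814 m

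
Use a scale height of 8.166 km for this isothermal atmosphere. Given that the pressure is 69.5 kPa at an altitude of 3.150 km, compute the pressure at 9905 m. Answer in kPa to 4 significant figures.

Between two levels, P₂ = P₁ exp(−Δz/H) with Δz = z₂ − z₁.
Δz = 9905.0 − 3150.0 = 6755.0 m; Δz/H = 6755.0/8166.0 = 0.82721.
P₂ = 69.5 × exp(−0.82721) = 69.5 × 0.43727 = 30.390 kPa.

P ≈ 30.39 kPa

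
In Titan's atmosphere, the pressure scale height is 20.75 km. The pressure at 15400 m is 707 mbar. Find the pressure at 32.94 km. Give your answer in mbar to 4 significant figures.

P ≈ 303.6 mbar

Between two levels, P₂ = P₁ exp(−Δz/H) with Δz = z₂ − z₁.
Δz = 32940 − 15400 = 17540 m; Δz/H = 17540/20750 = 0.84530.
P₂ = 707 × exp(−0.84530) = 707 × 0.42943 = 303.61 mbar.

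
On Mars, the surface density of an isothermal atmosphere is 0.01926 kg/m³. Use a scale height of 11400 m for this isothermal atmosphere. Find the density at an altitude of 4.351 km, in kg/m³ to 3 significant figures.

ρ ≈ 0.0131 kg/m³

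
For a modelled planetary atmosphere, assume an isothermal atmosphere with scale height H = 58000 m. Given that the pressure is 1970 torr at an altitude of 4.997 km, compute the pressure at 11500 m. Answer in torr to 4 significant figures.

P ≈ 1761 torr

Between two levels, P₂ = P₁ exp(−Δz/H) with Δz = z₂ − z₁.
Δz = 11500 − 4997.0 = 6503.0 m; Δz/H = 6503.0/58000 = 0.11212.
P₂ = 1970 × exp(−0.11212) = 1970 × 0.89394 = 1761.1 torr.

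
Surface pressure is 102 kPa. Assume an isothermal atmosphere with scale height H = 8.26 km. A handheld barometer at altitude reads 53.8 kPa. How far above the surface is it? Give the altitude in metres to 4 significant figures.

Invert the barometric formula: z = H ln(P₀/P).
P₀/P = 102/53.8 = 1.8959; ln(1.8959) = 0.63969.
z = 8260.0 × 0.63969 = 5283.8 m.

z ≈ 5284 m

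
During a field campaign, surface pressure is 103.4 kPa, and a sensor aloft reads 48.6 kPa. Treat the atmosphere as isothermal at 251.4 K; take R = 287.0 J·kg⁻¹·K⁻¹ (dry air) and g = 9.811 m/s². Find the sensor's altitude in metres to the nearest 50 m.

Scale height: H = RT/g = 287.0 × 251.4 / 9.811 = 7354.2 m.
Invert the barometric formula: z = H ln(P₀/P).
P₀/P = 103.4/48.6 = 2.1276; ln(2.1276) = 0.75499.
z = 7354.2 × 0.75499 = 5552.3 m.

z ≈ 5550 m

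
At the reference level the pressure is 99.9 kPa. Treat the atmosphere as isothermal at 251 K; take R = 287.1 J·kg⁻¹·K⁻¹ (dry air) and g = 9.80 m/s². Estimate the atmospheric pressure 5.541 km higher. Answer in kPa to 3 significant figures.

Scale height: H = RT/g = 287.1 × 251 / 9.80 = 7353.3 m.
Barometric formula: P = P₀ exp(−z/H).
z/H = 5541.0/7353.3 = 0.75354; exp(−0.75354) = 0.47070.
P = 99.9 × 0.47070 = 47.023 kPa.

P ≈ 47.0 kPa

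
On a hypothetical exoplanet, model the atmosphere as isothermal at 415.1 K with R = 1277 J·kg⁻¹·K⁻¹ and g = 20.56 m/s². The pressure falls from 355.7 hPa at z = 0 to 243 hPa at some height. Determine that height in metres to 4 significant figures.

z ≈ 9824 m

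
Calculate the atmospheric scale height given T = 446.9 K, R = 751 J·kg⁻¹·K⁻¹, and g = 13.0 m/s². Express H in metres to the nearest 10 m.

The scale height of an isothermal atmosphere is H = RT/g.
H = 751 × 446.9 / 13.0 = 335620/13.0 = 25817 m.

H ≈ 25820 m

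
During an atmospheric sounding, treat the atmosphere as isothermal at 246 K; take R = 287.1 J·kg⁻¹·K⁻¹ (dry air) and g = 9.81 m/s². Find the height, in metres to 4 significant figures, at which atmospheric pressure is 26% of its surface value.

Scale height: H = RT/g = 287.1 × 246 / 9.81 = 7199.4 m.
Set P/P₀ = exp(−z/H) = 0.26, so z = −H ln(0.26).
−ln(0.26) = 1.3471; z = 7199.4 × 1.3471 = 9698.3 m.

z ≈ 9698 m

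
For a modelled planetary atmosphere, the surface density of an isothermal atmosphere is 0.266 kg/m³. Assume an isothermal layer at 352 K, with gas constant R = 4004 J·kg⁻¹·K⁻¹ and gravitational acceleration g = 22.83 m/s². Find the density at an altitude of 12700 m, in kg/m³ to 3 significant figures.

ρ ≈ 0.217 kg/m³

Scale height: H = RT/g = 4004 × 352 / 22.83 = 61735 m.
In an isothermal atmosphere, density decays like pressure: ρ = ρ₀ exp(−z/H).
z/H = 12700/61735 = 0.20572; exp(−0.20572) = 0.81406.
ρ = 0.266 × 0.81406 = 0.21654 kg/m³.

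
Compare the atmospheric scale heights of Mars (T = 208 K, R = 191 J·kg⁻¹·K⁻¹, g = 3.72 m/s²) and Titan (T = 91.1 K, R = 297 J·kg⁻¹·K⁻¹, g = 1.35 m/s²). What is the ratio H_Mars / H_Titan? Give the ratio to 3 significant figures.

H = RT/g for each body.
H_Mars = 191 × 208 / 3.72 = 10680 m.
H_Titan = 297 × 91.1 / 1.35 = 20042 m.
H_Mars/H_Titan = 10680/20042 = 0.53288.

H_Mars/H_Titan ≈ 0.533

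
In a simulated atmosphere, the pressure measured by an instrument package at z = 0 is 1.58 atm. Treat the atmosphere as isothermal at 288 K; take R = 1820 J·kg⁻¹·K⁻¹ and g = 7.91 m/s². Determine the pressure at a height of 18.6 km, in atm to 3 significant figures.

P ≈ 1.19 atm

Scale height: H = RT/g = 1820 × 288 / 7.91 = 66265 m.
Barometric formula: P = P₀ exp(−z/H).
z/H = 18600/66265 = 0.28069; exp(−0.28069) = 0.75526.
P = 1.58 × 0.75526 = 1.1933 atm.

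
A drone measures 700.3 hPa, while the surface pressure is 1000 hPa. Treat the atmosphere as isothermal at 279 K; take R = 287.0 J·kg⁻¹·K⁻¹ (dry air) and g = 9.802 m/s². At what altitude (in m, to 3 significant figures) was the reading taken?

z ≈ 2910 m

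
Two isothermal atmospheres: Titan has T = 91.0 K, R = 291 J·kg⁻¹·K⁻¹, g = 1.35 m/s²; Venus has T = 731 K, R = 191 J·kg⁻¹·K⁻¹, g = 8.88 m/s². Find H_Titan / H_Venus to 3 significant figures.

H = RT/g for each body.
H_Titan = 291 × 91.0 / 1.35 = 19616 m.
H_Venus = 191 × 731 / 8.88 = 15723 m.
H_Titan/H_Venus = 19616/15723 = 1.2476.

H_Titan/H_Venus ≈ 1.25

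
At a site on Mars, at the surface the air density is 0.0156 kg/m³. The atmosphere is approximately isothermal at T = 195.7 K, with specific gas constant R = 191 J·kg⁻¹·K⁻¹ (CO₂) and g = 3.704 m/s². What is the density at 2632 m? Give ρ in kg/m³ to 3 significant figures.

ρ ≈ 0.0120 kg/m³

Scale height: H = RT/g = 191 × 195.7 / 3.704 = 10091 m.
In an isothermal atmosphere, density decays like pressure: ρ = ρ₀ exp(−z/H).
z/H = 2632.0/10091 = 0.26083; exp(−0.26083) = 0.77041.
ρ = 0.0156 × 0.77041 = 0.012018 kg/m³.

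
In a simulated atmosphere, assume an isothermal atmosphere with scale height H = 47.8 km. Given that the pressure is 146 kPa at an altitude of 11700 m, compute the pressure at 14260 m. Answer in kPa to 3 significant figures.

Between two levels, P₂ = P₁ exp(−Δz/H) with Δz = z₂ − z₁.
Δz = 14260 − 11700 = 2560.0 m; Δz/H = 2560.0/47800 = 0.053556.
P₂ = 146 × exp(−0.053556) = 146 × 0.94785 = 138.39 kPa.

P ≈ 138 kPa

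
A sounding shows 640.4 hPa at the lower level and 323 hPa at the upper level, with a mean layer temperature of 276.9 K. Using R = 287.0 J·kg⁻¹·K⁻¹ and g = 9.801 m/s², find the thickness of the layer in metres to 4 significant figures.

Δz ≈ 5550 m

Hypsometric equation: Δz = (R T̄/g) ln(P₁/P₂).
R T̄/g = 287.0 × 276.9 / 9.801 = 8108.4 m.
ln(640.4/323) = ln(1.9827) = 0.68446.
Δz = 8108.4 × 0.68446 = 5549.9 m.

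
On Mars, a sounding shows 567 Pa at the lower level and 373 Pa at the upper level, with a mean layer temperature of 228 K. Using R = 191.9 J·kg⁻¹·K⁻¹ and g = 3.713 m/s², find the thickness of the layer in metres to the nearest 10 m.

Hypsometric equation: Δz = (R T̄/g) ln(P₁/P₂).
R T̄/g = 191.9 × 228 / 3.713 = 11784 m.
ln(567/373) = ln(1.5201) = 0.41878.
Δz = 11784 × 0.41878 = 4934.9 m.

Δz ≈ 4930 m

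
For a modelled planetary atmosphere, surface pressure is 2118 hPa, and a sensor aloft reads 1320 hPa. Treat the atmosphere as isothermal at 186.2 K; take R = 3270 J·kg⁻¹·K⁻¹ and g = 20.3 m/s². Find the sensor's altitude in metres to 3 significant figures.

Scale height: H = RT/g = 3270 × 186.2 / 20.3 = 29994 m.
Invert the barometric formula: z = H ln(P₀/P).
P₀/P = 2118/1320 = 1.6045; ln(1.6045) = 0.47281.
z = 29994 × 0.47281 = 14181 m.

z ≈ 14200 m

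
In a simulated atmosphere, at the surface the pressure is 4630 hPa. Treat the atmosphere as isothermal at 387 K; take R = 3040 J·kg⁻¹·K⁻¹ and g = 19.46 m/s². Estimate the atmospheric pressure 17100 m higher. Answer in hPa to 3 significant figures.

P ≈ 3490 hPa

Scale height: H = RT/g = 3040 × 387 / 19.46 = 60456 m.
Barometric formula: P = P₀ exp(−z/H).
z/H = 17100/60456 = 0.28285; exp(−0.28285) = 0.75363.
P = 4630 × 0.75363 = 3489.3 hPa.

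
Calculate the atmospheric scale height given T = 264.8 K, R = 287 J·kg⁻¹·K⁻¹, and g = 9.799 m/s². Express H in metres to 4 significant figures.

H ≈ 7756 m

The scale height of an isothermal atmosphere is H = RT/g.
H = 287 × 264.8 / 9.799 = 75998/9.799 = 7755.7 m.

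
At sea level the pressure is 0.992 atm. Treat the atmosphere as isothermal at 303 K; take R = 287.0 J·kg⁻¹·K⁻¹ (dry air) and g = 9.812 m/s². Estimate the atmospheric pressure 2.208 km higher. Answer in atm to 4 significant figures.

Scale height: H = RT/g = 287.0 × 303 / 9.812 = 8862.7 m.
Barometric formula: P = P₀ exp(−z/H).
z/H = 2208.0/8862.7 = 0.24913; exp(−0.24913) = 0.77948.
P = 0.992 × 0.77948 = 0.77324 atm.

P ≈ 0.7732 atm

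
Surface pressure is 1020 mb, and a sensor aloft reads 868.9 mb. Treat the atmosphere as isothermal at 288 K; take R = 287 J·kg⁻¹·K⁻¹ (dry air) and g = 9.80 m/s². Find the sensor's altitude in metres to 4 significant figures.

z ≈ 1352 m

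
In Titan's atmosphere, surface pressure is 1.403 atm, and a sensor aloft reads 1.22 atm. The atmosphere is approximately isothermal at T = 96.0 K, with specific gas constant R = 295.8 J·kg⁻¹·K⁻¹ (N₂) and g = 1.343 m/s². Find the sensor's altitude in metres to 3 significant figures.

z ≈ 2960 m

Scale height: H = RT/g = 295.8 × 96.0 / 1.343 = 21144 m.
Invert the barometric formula: z = H ln(P₀/P).
P₀/P = 1.403/1.22 = 1.1500; ln(1.1500) = 0.13976.
z = 21144 × 0.13976 = 2955.1 m.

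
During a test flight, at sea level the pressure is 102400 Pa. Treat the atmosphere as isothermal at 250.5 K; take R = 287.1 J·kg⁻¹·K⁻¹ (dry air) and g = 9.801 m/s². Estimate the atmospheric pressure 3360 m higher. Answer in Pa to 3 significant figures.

Scale height: H = RT/g = 287.1 × 250.5 / 9.801 = 7337.9 m.
Barometric formula: P = P₀ exp(−z/H).
z/H = 3360.0/7337.9 = 0.45790; exp(−0.45790) = 0.63261.
P = 102400 × 0.63261 = 64779 Pa.

P ≈ 64800 Pa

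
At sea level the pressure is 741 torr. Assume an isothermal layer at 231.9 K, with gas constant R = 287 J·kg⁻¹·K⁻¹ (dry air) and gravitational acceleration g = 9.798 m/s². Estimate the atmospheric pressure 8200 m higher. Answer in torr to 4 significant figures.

Scale height: H = RT/g = 287 × 231.9 / 9.798 = 6792.7 m.
Barometric formula: P = P₀ exp(−z/H).
z/H = 8200.0/6792.7 = 1.2072; exp(−1.2072) = 0.29903.
P = 741 × 0.29903 = 221.58 torr.

P ≈ 221.6 torr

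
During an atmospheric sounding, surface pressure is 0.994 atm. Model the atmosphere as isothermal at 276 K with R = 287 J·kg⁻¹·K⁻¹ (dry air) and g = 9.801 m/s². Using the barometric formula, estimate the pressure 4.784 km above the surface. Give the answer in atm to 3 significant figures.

Scale height: H = RT/g = 287 × 276 / 9.801 = 8082.0 m.
Barometric formula: P = P₀ exp(−z/H).
z/H = 4784.0/8082.0 = 0.59193; exp(−0.59193) = 0.55326.
P = 0.994 × 0.55326 = 0.54994 atm.

P ≈ 0.550 atm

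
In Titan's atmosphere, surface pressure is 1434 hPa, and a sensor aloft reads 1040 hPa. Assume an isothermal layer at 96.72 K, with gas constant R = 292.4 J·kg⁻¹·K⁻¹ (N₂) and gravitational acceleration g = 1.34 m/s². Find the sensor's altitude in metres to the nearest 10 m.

z ≈ 6780 m

Scale height: H = RT/g = 292.4 × 96.72 / 1.34 = 21105 m.
Invert the barometric formula: z = H ln(P₀/P).
P₀/P = 1434/1040 = 1.3788; ln(1.3788) = 0.32121.
z = 21105 × 0.32121 = 6779.1 m.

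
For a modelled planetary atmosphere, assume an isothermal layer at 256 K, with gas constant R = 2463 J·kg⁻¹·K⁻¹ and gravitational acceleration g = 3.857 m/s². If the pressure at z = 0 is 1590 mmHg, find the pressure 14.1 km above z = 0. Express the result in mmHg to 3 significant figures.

P ≈ 1460 mmHg

Scale height: H = RT/g = 2463 × 256 / 3.857 = 163480 m.
Barometric formula: P = P₀ exp(−z/H).
z/H = 14100/163480 = 0.086249; exp(−0.086249) = 0.91737.
P = 1590 × 0.91737 = 1458.6 mmHg.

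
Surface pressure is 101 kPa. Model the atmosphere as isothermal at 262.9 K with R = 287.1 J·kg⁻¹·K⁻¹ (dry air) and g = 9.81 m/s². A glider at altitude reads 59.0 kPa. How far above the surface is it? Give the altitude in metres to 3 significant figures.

Scale height: H = RT/g = 287.1 × 262.9 / 9.81 = 7694.0 m.
Invert the barometric formula: z = H ln(P₀/P).
P₀/P = 101/59.0 = 1.7119; ln(1.7119) = 0.53760.
z = 7694.0 × 0.53760 = 4136.3 m.

z ≈ 4140 m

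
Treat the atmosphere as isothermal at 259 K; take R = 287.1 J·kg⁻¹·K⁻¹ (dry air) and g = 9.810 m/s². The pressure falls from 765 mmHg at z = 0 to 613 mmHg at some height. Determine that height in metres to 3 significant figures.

z ≈ 1680 m

Scale height: H = RT/g = 287.1 × 259 / 9.810 = 7579.9 m.
Invert the barometric formula: z = H ln(P₀/P).
P₀/P = 765/613 = 1.2480; ln(1.2480) = 0.22154.
z = 7579.9 × 0.22154 = 1679.3 m.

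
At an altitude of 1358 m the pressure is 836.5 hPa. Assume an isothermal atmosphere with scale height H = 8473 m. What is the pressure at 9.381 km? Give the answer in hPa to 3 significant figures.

Between two levels, P₂ = P₁ exp(−Δz/H) with Δz = z₂ − z₁.
Δz = 9381.0 − 1358.0 = 8023.0 m; Δz/H = 8023.0/8473.0 = 0.94689.
P₂ = 836.5 × exp(−0.94689) = 836.5 × 0.38795 = 324.52 hPa.

P ≈ 325 hPa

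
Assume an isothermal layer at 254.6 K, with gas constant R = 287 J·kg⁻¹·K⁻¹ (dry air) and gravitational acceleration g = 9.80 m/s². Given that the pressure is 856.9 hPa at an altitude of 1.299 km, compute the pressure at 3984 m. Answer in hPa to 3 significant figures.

Scale height: H = RT/g = 287 × 254.6 / 9.80 = 7456.1 m.
Between two levels, P₂ = P₁ exp(−Δz/H) with Δz = z₂ − z₁.
Δz = 3984.0 − 1299.0 = 2685.0 m; Δz/H = 2685.0/7456.1 = 0.36011.
P₂ = 856.9 × exp(−0.36011) = 856.9 × 0.69760 = 597.77 hPa.

P ≈ 598 hPa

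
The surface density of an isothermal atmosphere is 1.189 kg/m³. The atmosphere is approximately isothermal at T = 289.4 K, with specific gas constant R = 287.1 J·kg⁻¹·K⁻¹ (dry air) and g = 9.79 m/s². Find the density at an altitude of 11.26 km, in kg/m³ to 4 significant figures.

Scale height: H = RT/g = 287.1 × 289.4 / 9.79 = 8486.9 m.
In an isothermal atmosphere, density decays like pressure: ρ = ρ₀ exp(−z/H).
z/H = 11260/8486.9 = 1.3268; exp(−1.3268) = 0.26532.
ρ = 1.189 × 0.26532 = 0.31547 kg/m³.

ρ ≈ 0.3155 kg/m³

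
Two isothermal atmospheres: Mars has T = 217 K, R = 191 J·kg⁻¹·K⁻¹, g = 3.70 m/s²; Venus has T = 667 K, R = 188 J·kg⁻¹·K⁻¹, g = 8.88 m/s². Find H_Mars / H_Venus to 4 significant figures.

H = RT/g for each body.
H_Mars = 191 × 217 / 3.70 = 11202 m.
H_Venus = 188 × 667 / 8.88 = 14121 m.
H_Mars/H_Venus = 11202/14121 = 0.79329.

H_Mars/H_Venus ≈ 0.7933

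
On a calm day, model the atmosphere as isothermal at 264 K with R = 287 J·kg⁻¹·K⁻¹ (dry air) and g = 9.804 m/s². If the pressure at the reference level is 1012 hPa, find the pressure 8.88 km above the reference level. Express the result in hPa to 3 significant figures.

P ≈ 321 hPa

Scale height: H = RT/g = 287 × 264 / 9.804 = 7728.3 m.
Barometric formula: P = P₀ exp(−z/H).
z/H = 8880.0/7728.3 = 1.1490; exp(−1.1490) = 0.31695.
P = 1012 × 0.31695 = 320.75 hPa.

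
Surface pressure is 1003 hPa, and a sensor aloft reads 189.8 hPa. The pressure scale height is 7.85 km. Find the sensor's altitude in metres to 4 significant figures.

z ≈ 13070 m

Invert the barometric formula: z = H ln(P₀/P).
P₀/P = 1003/189.8 = 5.2845; ln(5.2845) = 1.6648.
z = 7850.0 × 1.6648 = 13069 m.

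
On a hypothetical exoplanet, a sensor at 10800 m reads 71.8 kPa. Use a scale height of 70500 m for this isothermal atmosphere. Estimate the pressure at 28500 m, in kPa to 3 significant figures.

Between two levels, P₂ = P₁ exp(−Δz/H) with Δz = z₂ − z₁.
Δz = 28500 − 10800 = 17700 m; Δz/H = 17700/70500 = 0.25106.
P₂ = 71.8 × exp(−0.25106) = 71.8 × 0.77798 = 55.859 kPa.

P ≈ 55.9 kPa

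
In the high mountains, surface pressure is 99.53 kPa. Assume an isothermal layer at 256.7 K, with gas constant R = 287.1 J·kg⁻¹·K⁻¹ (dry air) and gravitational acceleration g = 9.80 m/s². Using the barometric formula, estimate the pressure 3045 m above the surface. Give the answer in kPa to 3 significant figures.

Scale height: H = RT/g = 287.1 × 256.7 / 9.80 = 7520.3 m.
Barometric formula: P = P₀ exp(−z/H).
z/H = 3045.0/7520.3 = 0.40490; exp(−0.40490) = 0.66704.
P = 99.53 × 0.66704 = 66.390 kPa.

P ≈ 66.4 kPa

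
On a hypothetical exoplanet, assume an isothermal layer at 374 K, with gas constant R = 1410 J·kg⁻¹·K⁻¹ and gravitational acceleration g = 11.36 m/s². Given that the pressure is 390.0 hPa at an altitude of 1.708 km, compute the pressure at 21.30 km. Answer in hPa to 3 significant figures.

P ≈ 256 hPa

Scale height: H = RT/g = 1410 × 374 / 11.36 = 46421 m.
Between two levels, P₂ = P₁ exp(−Δz/H) with Δz = z₂ − z₁.
Δz = 21300 − 1708.0 = 19592 m; Δz/H = 19592/46421 = 0.42205.
P₂ = 390.0 × exp(−0.42205) = 390.0 × 0.65570 = 255.72 hPa.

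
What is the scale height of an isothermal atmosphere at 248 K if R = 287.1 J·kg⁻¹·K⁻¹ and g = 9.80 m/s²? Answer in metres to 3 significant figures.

H ≈ 7270 m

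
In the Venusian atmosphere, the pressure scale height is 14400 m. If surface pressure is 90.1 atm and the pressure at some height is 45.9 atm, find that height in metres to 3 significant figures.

z ≈ 9710 m

Invert the barometric formula: z = H ln(P₀/P).
P₀/P = 90.1/45.9 = 1.9630; ln(1.9630) = 0.67447.
z = 14400 × 0.67447 = 9712.4 m.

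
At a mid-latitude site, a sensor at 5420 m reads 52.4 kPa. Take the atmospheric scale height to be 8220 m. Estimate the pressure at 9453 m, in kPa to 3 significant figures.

P ≈ 32.1 kPa

Between two levels, P₂ = P₁ exp(−Δz/H) with Δz = z₂ − z₁.
Δz = 9453.0 − 5420.0 = 4033.0 m; Δz/H = 4033.0/8220.0 = 0.49063.
P₂ = 52.4 × exp(−0.49063) = 52.4 × 0.61224 = 32.081 kPa.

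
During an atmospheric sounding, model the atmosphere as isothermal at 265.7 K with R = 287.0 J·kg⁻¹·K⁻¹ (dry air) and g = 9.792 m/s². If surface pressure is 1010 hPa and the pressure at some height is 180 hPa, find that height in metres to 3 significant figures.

z ≈ 13400 m

Scale height: H = RT/g = 287.0 × 265.7 / 9.792 = 7787.6 m.
Invert the barometric formula: z = H ln(P₀/P).
P₀/P = 1010/180 = 5.6111; ln(5.6111) = 1.7247.
z = 7787.6 × 1.7247 = 13431 m.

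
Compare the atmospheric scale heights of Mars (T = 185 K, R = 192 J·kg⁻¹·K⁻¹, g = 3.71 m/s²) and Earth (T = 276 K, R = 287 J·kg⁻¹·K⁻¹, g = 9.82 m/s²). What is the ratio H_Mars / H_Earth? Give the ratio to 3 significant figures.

H = RT/g for each body.
H_Mars = 192 × 185 / 3.71 = 9574.1 m.
H_Earth = 287 × 276 / 9.82 = 8066.4 m.
H_Mars/H_Earth = 9574.1/8066.4 = 1.1869.

H_Mars/H_Earth ≈ 1.19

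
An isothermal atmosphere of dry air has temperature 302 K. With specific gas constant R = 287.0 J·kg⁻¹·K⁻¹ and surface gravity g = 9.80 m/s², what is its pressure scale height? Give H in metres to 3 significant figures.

H ≈ 8840 m

The scale height of an isothermal atmosphere is H = RT/g.
H = 287.0 × 302 / 9.80 = 86674/9.80 = 8844.3 m.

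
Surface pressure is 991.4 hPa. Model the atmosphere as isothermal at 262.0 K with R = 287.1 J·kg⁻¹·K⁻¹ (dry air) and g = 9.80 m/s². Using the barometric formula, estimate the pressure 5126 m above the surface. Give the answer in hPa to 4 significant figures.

Scale height: H = RT/g = 287.1 × 262.0 / 9.80 = 7675.5 m.
Barometric formula: P = P₀ exp(−z/H).
z/H = 5126.0/7675.5 = 0.66784; exp(−0.66784) = 0.51282.
P = 991.4 × 0.51282 = 508.41 hPa.

P ≈ 508.4 hPa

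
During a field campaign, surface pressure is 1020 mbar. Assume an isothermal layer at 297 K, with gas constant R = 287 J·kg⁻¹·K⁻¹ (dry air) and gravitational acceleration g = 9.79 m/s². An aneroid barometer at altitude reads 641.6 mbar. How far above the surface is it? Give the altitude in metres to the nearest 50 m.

Scale height: H = RT/g = 287 × 297 / 9.79 = 8706.7 m.
Invert the barometric formula: z = H ln(P₀/P).
P₀/P = 1020/641.6 = 1.5898; ln(1.5898) = 0.46361.
z = 8706.7 × 0.46361 = 4036.5 m.

z ≈ 4050 m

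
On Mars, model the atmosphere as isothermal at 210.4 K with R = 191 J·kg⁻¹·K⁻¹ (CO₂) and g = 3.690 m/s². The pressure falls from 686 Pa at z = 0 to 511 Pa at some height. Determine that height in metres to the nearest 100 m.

z ≈ 3200 m

Scale height: H = RT/g = 191 × 210.4 / 3.690 = 10891 m.
Invert the barometric formula: z = H ln(P₀/P).
P₀/P = 686/511 = 1.3425; ln(1.3425) = 0.29453.
z = 10891 × 0.29453 = 3207.7 m.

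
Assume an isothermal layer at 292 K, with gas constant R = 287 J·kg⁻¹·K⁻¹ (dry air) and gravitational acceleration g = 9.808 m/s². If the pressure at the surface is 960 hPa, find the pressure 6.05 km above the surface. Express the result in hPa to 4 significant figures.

Scale height: H = RT/g = 287 × 292 / 9.808 = 8544.5 m.
Barometric formula: P = P₀ exp(−z/H).
z/H = 6050.0/8544.5 = 0.70806; exp(−0.70806) = 0.49260.
P = 960 × 0.49260 = 472.90 hPa.

P ≈ 472.9 hPa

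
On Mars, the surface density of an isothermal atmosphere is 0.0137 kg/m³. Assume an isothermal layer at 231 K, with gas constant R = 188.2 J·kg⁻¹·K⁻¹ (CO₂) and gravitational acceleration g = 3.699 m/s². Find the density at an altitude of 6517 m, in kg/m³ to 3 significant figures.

ρ ≈ 0.00787 kg/m³

Scale height: H = RT/g = 188.2 × 231 / 3.699 = 11753 m.
In an isothermal atmosphere, density decays like pressure: ρ = ρ₀ exp(−z/H).
z/H = 6517.0/11753 = 0.55450; exp(−0.55450) = 0.57436.
ρ = 0.0137 × 0.57436 = 0.0078687 kg/m³.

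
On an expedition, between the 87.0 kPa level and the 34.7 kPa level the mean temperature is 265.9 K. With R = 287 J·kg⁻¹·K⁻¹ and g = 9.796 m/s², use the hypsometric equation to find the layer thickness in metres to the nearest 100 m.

Δz ≈ 7200 m

Hypsometric equation: Δz = (R T̄/g) ln(P₁/P₂).
R T̄/g = 287 × 265.9 / 9.796 = 7790.3 m.
ln(87.0/34.7) = ln(2.5072) = 0.91917.
Δz = 7790.3 × 0.91917 = 7160.6 m.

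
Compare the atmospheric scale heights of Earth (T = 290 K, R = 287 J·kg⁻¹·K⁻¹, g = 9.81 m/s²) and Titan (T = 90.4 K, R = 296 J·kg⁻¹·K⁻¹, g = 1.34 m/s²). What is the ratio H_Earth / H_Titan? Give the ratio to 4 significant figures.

H = RT/g for each body.
H_Earth = 287 × 290 / 9.81 = 8484.2 m.
H_Titan = 296 × 90.4 / 1.34 = 19969 m.
H_Earth/H_Titan = 8484.2/19969 = 0.42487.

H_Earth/H_Titan ≈ 0.4249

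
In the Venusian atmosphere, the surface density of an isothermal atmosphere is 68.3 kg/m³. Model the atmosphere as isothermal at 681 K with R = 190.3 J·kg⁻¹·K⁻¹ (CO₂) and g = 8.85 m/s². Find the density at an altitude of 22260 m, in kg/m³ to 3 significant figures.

ρ ≈ 14.9 kg/m³

Scale height: H = RT/g = 190.3 × 681 / 8.85 = 14643 m.
In an isothermal atmosphere, density decays like pressure: ρ = ρ₀ exp(−z/H).
z/H = 22260/14643 = 1.5202; exp(−1.5202) = 0.21867.
ρ = 68.3 × 0.21867 = 14.935 kg/m³.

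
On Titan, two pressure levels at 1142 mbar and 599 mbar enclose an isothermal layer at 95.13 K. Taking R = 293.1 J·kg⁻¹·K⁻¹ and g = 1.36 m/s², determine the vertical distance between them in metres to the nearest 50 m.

Δz ≈ 13250 m

Hypsometric equation: Δz = (R T̄/g) ln(P₁/P₂).
R T̄/g = 293.1 × 95.13 / 1.36 = 20502 m.
ln(1142/599) = ln(1.9065) = 0.64527.
Δz = 20502 × 0.64527 = 13229 m.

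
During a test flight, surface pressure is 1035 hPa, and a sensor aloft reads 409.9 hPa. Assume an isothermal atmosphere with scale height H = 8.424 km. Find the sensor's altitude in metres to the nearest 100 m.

Invert the barometric formula: z = H ln(P₀/P).
P₀/P = 1035/409.9 = 2.5250; ln(2.5250) = 0.92624.
z = 8424.0 × 0.92624 = 7802.6 m.

z ≈ 7800 m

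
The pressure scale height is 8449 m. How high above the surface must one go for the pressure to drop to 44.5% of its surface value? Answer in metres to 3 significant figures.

Set P/P₀ = exp(−z/H) = 0.445, so z = −H ln(0.445).
−ln(0.445) = 0.80968; z = 8449.0 × 0.80968 = 6841.0 m.

z ≈ 6840 m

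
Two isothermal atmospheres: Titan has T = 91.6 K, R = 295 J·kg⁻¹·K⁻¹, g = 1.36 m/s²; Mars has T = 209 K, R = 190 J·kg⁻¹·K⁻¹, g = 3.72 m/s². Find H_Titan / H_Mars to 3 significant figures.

H_Titan/H_Mars ≈ 1.86

H = RT/g for each body.
H_Titan = 295 × 91.6 / 1.36 = 19869 m.
H_Mars = 190 × 209 / 3.72 = 10675 m.
H_Titan/H_Mars = 19869/10675 = 1.8613.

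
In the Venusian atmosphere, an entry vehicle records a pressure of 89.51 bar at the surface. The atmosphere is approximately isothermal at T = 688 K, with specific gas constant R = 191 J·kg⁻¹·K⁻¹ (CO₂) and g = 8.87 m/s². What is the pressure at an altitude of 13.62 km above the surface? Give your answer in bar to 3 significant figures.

P ≈ 35.7 bar

Scale height: H = RT/g = 191 × 688 / 8.87 = 14815 m.
Barometric formula: P = P₀ exp(−z/H).
z/H = 13620/14815 = 0.91934; exp(−0.91934) = 0.39878.
P = 89.51 × 0.39878 = 35.695 bar.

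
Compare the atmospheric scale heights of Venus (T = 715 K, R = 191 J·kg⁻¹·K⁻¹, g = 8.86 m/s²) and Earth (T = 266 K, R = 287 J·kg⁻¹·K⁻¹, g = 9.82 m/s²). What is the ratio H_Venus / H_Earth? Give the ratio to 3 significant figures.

H_Venus/H_Earth ≈ 1.98

H = RT/g for each body.
H_Venus = 191 × 715 / 8.86 = 15414 m.
H_Earth = 287 × 266 / 9.82 = 7774.1 m.
H_Venus/H_Earth = 15414/7774.1 = 1.9827.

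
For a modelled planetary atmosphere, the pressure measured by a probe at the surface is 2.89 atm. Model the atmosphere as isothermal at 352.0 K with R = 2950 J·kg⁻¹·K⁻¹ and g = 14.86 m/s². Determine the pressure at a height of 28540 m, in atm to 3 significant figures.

P ≈ 1.92 atm

Scale height: H = RT/g = 2950 × 352.0 / 14.86 = 69879 m.
Barometric formula: P = P₀ exp(−z/H).
z/H = 28540/69879 = 0.40842; exp(−0.40842) = 0.66470.
P = 2.89 × 0.66470 = 1.9210 atm.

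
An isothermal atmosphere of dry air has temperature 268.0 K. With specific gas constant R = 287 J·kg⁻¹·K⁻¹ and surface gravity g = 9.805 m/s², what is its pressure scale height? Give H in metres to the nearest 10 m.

The scale height of an isothermal atmosphere is H = RT/g.
H = 287 × 268.0 / 9.805 = 76916/9.805 = 7844.6 m.

H ≈ 7840 m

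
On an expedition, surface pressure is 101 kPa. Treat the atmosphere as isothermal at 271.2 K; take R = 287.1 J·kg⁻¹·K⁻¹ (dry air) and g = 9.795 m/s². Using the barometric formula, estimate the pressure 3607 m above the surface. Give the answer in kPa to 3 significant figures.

P ≈ 64.2 kPa

Scale height: H = RT/g = 287.1 × 271.2 / 9.795 = 7949.1 m.
Barometric formula: P = P₀ exp(−z/H).
z/H = 3607.0/7949.1 = 0.45376; exp(−0.45376) = 0.63524.
P = 101 × 0.63524 = 64.159 kPa.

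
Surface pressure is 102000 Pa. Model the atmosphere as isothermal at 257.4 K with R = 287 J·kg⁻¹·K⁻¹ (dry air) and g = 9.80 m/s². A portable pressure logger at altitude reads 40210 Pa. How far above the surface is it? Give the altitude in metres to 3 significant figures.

z ≈ 7020 m

Scale height: H = RT/g = 287 × 257.4 / 9.80 = 7538.1 m.
Invert the barometric formula: z = H ln(P₀/P).
P₀/P = 102000/40210 = 2.5367; ln(2.5367) = 0.93086.
z = 7538.1 × 0.93086 = 7016.9 m.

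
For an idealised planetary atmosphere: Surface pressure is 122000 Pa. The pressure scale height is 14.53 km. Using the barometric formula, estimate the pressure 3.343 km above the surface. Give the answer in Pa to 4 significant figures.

P ≈ 96930 Pa

Barometric formula: P = P₀ exp(−z/H).
z/H = 3343.0/14530 = 0.23008; exp(−0.23008) = 0.79447.
P = 122000 × 0.79447 = 96925 Pa.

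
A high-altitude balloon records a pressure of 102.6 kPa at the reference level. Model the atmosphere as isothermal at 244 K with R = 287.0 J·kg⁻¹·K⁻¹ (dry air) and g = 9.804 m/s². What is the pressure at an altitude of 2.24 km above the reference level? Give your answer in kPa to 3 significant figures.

Scale height: H = RT/g = 287.0 × 244 / 9.804 = 7142.8 m.
Barometric formula: P = P₀ exp(−z/H).
z/H = 2240.0/7142.8 = 0.31360; exp(−0.31360) = 0.73081.
P = 102.6 × 0.73081 = 74.981 kPa.

P ≈ 75.0 kPa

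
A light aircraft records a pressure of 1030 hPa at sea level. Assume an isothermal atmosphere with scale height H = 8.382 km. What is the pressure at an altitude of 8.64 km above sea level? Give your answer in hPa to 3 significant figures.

Barometric formula: P = P₀ exp(−z/H).
z/H = 8640.0/8382.0 = 1.0308; exp(−1.0308) = 0.35672.
P = 1030 × 0.35672 = 367.42 hPa.

P ≈ 367 hPa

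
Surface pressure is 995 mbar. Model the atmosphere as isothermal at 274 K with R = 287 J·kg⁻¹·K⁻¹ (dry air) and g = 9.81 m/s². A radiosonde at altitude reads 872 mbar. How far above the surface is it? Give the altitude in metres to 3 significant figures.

Scale height: H = RT/g = 287 × 274 / 9.81 = 8016.1 m.
Invert the barometric formula: z = H ln(P₀/P).
P₀/P = 995/872 = 1.1411; ln(1.1411) = 0.13199.
z = 8016.1 × 0.13199 = 1058.0 m.

z ≈ 1060 m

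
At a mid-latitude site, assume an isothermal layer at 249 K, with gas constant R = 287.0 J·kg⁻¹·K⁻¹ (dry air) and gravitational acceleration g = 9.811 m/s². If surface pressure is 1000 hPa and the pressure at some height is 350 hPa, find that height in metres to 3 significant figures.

z ≈ 7650 m

Scale height: H = RT/g = 287.0 × 249 / 9.811 = 7284.0 m.
Invert the barometric formula: z = H ln(P₀/P).
P₀/P = 1000/350 = 2.8571; ln(2.8571) = 1.0498.
z = 7284.0 × 1.0498 = 7646.7 m.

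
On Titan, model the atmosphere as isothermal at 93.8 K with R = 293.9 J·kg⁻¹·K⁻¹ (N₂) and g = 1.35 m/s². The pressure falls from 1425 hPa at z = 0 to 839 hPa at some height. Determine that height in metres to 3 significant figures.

Scale height: H = RT/g = 293.9 × 93.8 / 1.35 = 20421 m.
Invert the barometric formula: z = H ln(P₀/P).
P₀/P = 1425/839 = 1.6985; ln(1.6985) = 0.52975.
z = 20421 × 0.52975 = 10818 m.

z ≈ 10800 m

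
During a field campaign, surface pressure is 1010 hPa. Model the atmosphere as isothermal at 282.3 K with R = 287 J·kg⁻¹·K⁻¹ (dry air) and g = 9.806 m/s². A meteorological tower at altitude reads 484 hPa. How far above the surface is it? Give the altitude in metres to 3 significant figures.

Scale height: H = RT/g = 287 × 282.3 / 9.806 = 8262.3 m.
Invert the barometric formula: z = H ln(P₀/P).
P₀/P = 1010/484 = 2.0868; ln(2.0868) = 0.73563.
z = 8262.3 × 0.73563 = 6078.0 m.

z ≈ 6080 m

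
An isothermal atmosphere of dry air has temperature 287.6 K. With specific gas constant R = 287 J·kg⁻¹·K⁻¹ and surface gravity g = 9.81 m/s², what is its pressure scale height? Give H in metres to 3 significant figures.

The scale height of an isothermal atmosphere is H = RT/g.
H = 287 × 287.6 / 9.81 = 82541/9.81 = 8414.0 m.

H ≈ 8410 m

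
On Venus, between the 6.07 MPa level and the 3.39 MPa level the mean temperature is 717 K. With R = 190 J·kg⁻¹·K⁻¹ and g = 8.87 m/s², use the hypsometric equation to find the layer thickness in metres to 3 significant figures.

Δz ≈ 8950 m

Hypsometric equation: Δz = (R T̄/g) ln(P₁/P₂).
R T̄/g = 190 × 717 / 8.87 = 15359 m.
ln(6.07/3.39) = ln(1.7906) = 0.58255.
Δz = 15359 × 0.58255 = 8947.4 m.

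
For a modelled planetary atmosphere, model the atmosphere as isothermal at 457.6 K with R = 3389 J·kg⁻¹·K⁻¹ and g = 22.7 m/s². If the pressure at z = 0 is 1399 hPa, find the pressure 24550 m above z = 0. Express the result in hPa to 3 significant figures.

Scale height: H = RT/g = 3389 × 457.6 / 22.7 = 68317 m.
Barometric formula: P = P₀ exp(−z/H).
z/H = 24550/68317 = 0.35935; exp(−0.35935) = 0.69813.
P = 1399 × 0.69813 = 976.68 hPa.

P ≈ 977 hPa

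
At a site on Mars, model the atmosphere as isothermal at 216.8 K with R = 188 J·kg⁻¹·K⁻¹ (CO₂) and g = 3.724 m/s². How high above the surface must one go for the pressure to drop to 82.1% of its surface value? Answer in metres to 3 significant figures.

z ≈ 2160 m

Scale height: H = RT/g = 188 × 216.8 / 3.724 = 10945 m.
Set P/P₀ = exp(−z/H) = 0.821, so z = −H ln(0.821).
−ln(0.821) = 0.19723; z = 10945 × 0.19723 = 2158.7 m.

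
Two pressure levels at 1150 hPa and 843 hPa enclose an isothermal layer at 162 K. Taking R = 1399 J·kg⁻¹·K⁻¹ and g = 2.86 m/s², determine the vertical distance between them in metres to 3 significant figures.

Δz ≈ 24600 m

Hypsometric equation: Δz = (R T̄/g) ln(P₁/P₂).
R T̄/g = 1399 × 162 / 2.86 = 79244 m.
ln(1150/843) = ln(1.3642) = 0.31057.
Δz = 79244 × 0.31057 = 24611 m.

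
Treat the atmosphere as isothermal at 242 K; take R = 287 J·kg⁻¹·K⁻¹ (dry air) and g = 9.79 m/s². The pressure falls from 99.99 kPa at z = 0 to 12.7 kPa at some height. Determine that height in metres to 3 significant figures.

Scale height: H = RT/g = 287 × 242 / 9.79 = 7094.4 m.
Invert the barometric formula: z = H ln(P₀/P).
P₀/P = 99.99/12.7 = 7.8732; ln(7.8732) = 2.0635.
z = 7094.4 × 2.0635 = 14639 m.

z ≈ 14600 m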